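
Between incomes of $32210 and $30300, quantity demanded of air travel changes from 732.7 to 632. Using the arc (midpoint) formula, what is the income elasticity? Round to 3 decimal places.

2.415

ΔQ = 632 − 732.7 = -100.7; midpoint Q̄ = (732.7 + 632)/2 = 682.35.
ΔI = 30300 − 32210 = -1910; midpoint Ī = (32210 + 30300)/2 = 31255.
η = (ΔQ/Q̄) ÷ (ΔI/Ī) = (-100.7/682.35) ÷ (-1910/31255) = 2.415.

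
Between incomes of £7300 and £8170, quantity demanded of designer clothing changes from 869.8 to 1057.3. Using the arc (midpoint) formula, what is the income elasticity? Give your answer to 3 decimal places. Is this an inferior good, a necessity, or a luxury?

1.730 (luxury)

ΔQ = 1057.3 − 869.8 = 187.5; midpoint Q̄ = (869.8 + 1057.3)/2 = 963.55.
ΔI = 8170 − 7300 = 870; midpoint Ī = (7300 + 8170)/2 = 7735.
η = (ΔQ/Q̄) ÷ (ΔI/Ī) = (187.5/963.55) ÷ (870/7735) = 1.730.
η > 1 ⇒ luxury.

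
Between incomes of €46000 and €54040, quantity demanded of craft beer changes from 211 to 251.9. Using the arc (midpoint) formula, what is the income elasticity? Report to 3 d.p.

ΔQ = 251.9 − 211 = 40.9; midpoint Q̄ = (211 + 251.9)/2 = 231.45.
ΔI = 54040 − 46000 = 8040; midpoint Ī = (46000 + 54040)/2 = 50020.
η = (ΔQ/Q̄) ÷ (ΔI/Ī) = (40.9/231.45) ÷ (8040/50020) = 1.099.

1.099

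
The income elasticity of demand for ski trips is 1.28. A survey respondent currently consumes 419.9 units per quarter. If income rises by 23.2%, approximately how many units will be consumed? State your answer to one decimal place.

%ΔQ ≈ η × %ΔI = 1.28 × 23.2% = 29.696%.
New Q ≈ 419.9 × (1 + 0.29696) = 544.6.

544.6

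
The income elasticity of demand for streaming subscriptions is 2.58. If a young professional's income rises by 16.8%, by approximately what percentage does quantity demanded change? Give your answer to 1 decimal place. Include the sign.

43.3%

%ΔQ ≈ η × %ΔI = 2.58 × 16.8% = 43.3%.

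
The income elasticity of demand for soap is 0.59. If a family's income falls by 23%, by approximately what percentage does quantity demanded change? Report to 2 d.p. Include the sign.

%ΔQ ≈ η × %ΔI = 0.59 × (-23%) = -13.57%.

-13.57%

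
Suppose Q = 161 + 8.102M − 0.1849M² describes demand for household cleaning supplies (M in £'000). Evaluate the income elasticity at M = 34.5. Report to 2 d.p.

-0.73

At M = 34.5: Q = 220.4418.
dQ/dM = 8.102 − 0.3698M = -4.65610.
η = (dQ/dM)·(M/Q) = -4.65610 × (34.5/220.4418) = -0.73.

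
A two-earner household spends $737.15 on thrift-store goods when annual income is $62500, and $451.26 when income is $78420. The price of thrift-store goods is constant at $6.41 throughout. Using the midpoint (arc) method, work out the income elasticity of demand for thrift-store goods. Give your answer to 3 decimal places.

With a constant price, Q₁ = 737.15/6.41 = 115.000 and Q₂ = 451.26/6.41 = 70.399 (equivalently, work directly with expenditure since P cancels).
Midpoint %ΔQ = (451.26 − 737.15)/594.20 = -0.48113; midpoint %ΔI = (78420 − 62500)/70460 = 0.22594.
η = -0.48113 / 0.22594 = -2.129.

-2.129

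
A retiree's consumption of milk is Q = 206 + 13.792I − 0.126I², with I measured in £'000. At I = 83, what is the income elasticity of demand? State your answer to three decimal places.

At I = 83: Q = 482.7220.
dQ/dI = 13.792 − 0.252I = -7.12400.
η = (dQ/dI)·(I/Q) = -7.12400 × (83/482.7220) = -1.225.

-1.225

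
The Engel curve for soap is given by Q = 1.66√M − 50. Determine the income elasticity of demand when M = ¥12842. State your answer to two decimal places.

At M = 12842: Q = 138.115.
dQ/dM = 1.66/(2√M) = 0.00732423 at this income.
η = (dQ/dM)·(M/Q) = 0.00732423 × (12842/138.115) = 0.68.

0.68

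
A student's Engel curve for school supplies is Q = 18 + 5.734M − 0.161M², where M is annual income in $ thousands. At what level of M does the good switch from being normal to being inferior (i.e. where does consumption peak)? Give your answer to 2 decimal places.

dQ/dM = 5.734 − 0.322M.
The good is inferior where dQ/dM < 0. Setting dQ/dM = 0 gives M = 5.734 / 0.322 = 17.81.

17.81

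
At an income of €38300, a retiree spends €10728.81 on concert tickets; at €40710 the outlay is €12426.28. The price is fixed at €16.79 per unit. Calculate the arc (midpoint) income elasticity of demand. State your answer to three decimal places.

With a constant price, Q₁ = 10728.81/16.79 = 639.000 and Q₂ = 12426.28/16.79 = 740.100 (equivalently, work directly with expenditure since P cancels).
Midpoint %ΔQ = (12426.28 − 10728.81)/11577.55 = 0.14662; midpoint %ΔI = (40710 − 38300)/39505 = 0.06100.
η = 0.14662 / 0.06100 = 2.403.

2.403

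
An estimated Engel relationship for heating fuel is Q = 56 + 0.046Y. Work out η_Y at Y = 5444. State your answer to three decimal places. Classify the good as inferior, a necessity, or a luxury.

0.817 (necessity)

At Y = 5444: Q = 306.424.
dQ/dY = 0.046.
η = (dQ/dY)·(Y/Q) = 0.046 × (5444/306.424) = 0.817.
Since 0 < η < 1, the good is a necessity.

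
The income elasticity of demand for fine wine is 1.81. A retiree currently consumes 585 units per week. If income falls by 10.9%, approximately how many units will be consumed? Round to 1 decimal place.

%ΔQ ≈ η × %ΔI = 1.81 × (-10.9%) = -19.729%.
New Q ≈ 585 × (1 − 0.19729) = 469.6.

469.6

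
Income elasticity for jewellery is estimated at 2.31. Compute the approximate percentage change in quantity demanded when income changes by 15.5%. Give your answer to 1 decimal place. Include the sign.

%ΔQ ≈ η × %ΔI = 2.31 × 15.5% = 35.8%.

35.8%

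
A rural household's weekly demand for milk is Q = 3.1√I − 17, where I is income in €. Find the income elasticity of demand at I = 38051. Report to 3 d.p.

At I = 38051: Q = 587.707.
dQ/dI = 3.1/(2√I) = 0.007946 at this income.
η = (dQ/dI)·(I/Q) = 0.007946 × (38051/587.707) = 0.514.

0.514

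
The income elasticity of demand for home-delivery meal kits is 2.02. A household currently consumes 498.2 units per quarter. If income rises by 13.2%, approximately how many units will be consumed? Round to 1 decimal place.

631.0

%ΔQ ≈ η × %ΔI = 2.02 × 13.2% = 26.664%.
New Q ≈ 498.2 × (1 + 0.26664) = 631.0.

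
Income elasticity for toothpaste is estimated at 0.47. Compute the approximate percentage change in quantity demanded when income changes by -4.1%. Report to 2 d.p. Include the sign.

-1.93%

%ΔQ ≈ η × %ΔI = 0.47 × (-4.1%) = -1.93%.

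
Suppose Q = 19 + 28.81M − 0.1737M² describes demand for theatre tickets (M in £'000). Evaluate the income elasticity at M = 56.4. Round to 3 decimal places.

0.476

At M = 56.4: Q = 1091.3512.
dQ/dM = 28.81 − 0.3474M = 9.21664.
η = (dQ/dM)·(M/Q) = 9.21664 × (56.4/1091.3512) = 0.476.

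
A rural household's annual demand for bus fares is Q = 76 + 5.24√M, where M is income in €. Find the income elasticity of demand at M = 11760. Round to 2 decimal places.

At M = 11760: Q = 644.244.
dQ/dM = 5.24/(2√M) = 0.02416 at this income.
η = (dQ/dM)·(M/Q) = 0.02416 × (11760/644.244) = 0.44.

0.44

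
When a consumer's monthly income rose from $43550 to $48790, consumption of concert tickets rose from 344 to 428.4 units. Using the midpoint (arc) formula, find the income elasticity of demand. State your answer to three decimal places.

1.926

ΔQ = 428.4 − 344 = 84.4; midpoint Q̄ = (344 + 428.4)/2 = 386.2.
ΔI = 48790 − 43550 = 5240; midpoint Ī = (43550 + 48790)/2 = 46170.
η = (ΔQ/Q̄) ÷ (ΔI/Ī) = (84.4/386.2) ÷ (5240/46170) = 1.926.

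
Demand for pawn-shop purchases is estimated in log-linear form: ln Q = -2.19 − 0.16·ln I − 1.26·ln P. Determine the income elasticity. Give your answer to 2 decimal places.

-0.16

In a log-linear demand, the coefficient on ln I is the income elasticity.
So η = -0.16.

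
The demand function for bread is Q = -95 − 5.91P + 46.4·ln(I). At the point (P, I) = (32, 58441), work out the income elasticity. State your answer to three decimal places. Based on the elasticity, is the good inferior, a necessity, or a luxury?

At P = 32, I = 58441: Q = 225.156.
Holding P constant, ∂Q/∂I = 46.4/I = 0.000793963.
η_I = (∂Q/∂I)·(I/Q) = 0.000793963 × (58441/225.156) = 0.206.
Since 0 < η < 1, this is a necessity.

0.206 (necessity)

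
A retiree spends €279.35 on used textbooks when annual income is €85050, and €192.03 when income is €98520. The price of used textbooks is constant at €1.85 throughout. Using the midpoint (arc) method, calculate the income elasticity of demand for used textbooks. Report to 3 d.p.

With a constant price, Q₁ = 279.35/1.85 = 151.000 and Q₂ = 192.03/1.85 = 103.800 (equivalently, work directly with expenditure since P cancels).
Midpoint %ΔQ = (192.03 − 279.35)/235.69 = -0.37049; midpoint %ΔI = (98520 − 85050)/91785 = 0.14676.
η = -0.37049 / 0.14676 = -2.525.

-2.525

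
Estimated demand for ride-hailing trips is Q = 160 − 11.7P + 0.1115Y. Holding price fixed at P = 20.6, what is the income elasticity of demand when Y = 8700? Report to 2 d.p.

1.09

At P = 20.6, Y = 8700: Q = 889.030.
Holding P constant, ∂Q/∂Y = 0.1115.
η_Y = (∂Q/∂Y)·(Y/Q) = 0.1115 × (8700/889.030) = 1.09.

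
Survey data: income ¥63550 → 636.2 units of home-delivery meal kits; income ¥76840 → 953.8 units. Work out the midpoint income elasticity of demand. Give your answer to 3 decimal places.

2.110

ΔQ = 953.8 − 636.2 = 317.6; midpoint Q̄ = (636.2 + 953.8)/2 = 795.
ΔI = 76840 − 63550 = 13290; midpoint Ī = (63550 + 76840)/2 = 70195.
η = (ΔQ/Q̄) ÷ (ΔI/Ī) = (317.6/795) ÷ (13290/70195) = 2.110.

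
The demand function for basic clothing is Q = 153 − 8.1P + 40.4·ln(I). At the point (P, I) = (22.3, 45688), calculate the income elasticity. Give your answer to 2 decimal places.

0.10

At P = 22.3, I = 45688: Q = 405.845.
Holding P constant, ∂Q/∂I = 40.4/I = 0.000884258.
η_I = (∂Q/∂I)·(I/Q) = 0.000884258 × (45688/405.845) = 0.10.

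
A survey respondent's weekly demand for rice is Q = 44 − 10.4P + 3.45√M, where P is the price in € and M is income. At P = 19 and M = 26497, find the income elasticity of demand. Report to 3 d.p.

At P = 19, M = 26497: Q = 407.988.
Holding P constant, ∂Q/∂M = 3.45/(2√M) = 0.0105972.
η_M = (∂Q/∂M)·(M/Q) = 0.0105972 × (26497/407.988) = 0.688.

0.688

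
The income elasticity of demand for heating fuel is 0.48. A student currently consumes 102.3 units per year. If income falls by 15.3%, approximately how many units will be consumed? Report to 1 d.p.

94.8

%ΔQ ≈ η × %ΔI = 0.48 × (-15.3%) = -7.344%.
New Q ≈ 102.3 × (1 − 0.07344) = 94.8.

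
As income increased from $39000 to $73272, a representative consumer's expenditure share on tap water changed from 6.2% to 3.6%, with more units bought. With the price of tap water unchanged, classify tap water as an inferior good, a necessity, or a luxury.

Quantity rises but the budget share falls as income rises, so 0 < η < 1.

necessity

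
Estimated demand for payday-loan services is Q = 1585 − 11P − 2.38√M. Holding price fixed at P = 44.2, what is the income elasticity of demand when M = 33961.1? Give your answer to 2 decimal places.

At P = 44.2, M = 33961.1: Q = 660.201.
Holding P constant, ∂Q/∂M = -2.38/(2√M) = -0.00645738.
η_M = (∂Q/∂M)·(M/Q) = -0.00645738 × (33961.1/660.201) = -0.33.

-0.33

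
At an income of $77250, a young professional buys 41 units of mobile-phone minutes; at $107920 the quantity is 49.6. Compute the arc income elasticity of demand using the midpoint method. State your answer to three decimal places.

ΔQ = 49.6 − 41 = 8.6; midpoint Q̄ = (41 + 49.6)/2 = 45.3.
ΔI = 107920 − 77250 = 30670; midpoint Ī = (77250 + 107920)/2 = 92585.
η = (ΔQ/Q̄) ÷ (ΔI/Ī) = (8.6/45.3) ÷ (30670/92585) = 0.573.

0.573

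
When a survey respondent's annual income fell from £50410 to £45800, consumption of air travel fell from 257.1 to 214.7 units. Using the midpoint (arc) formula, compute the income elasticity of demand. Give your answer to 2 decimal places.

1.88

ΔQ = 214.7 − 257.1 = -42.4; midpoint Q̄ = (257.1 + 214.7)/2 = 235.9.
ΔI = 45800 − 50410 = -4610; midpoint Ī = (50410 + 45800)/2 = 48105.
η = (ΔQ/Q̄) ÷ (ΔI/Ī) = (-42.4/235.9) ÷ (-4610/48105) = 1.88.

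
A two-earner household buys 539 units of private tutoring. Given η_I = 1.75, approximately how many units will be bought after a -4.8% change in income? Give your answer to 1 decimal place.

%ΔQ ≈ η × %ΔI = 1.75 × (-4.8%) = -8.4%.
New Q ≈ 539 × (1 − 0.084) = 493.7.

493.7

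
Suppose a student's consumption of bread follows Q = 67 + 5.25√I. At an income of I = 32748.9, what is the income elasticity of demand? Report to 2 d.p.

At I = 32748.9: Q = 1017.075.
dQ/dI = 5.25/(2√I) = 0.0145054 at this income.
η = (dQ/dI)·(I/Q) = 0.0145054 × (32748.9/1017.075) = 0.47.

0.47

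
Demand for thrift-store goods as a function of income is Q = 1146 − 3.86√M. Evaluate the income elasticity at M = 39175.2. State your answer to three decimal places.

At M = 39175.2: Q = 382.001.
dQ/dM = -3.86/(2√M) = -0.00975106 at this income.
η = (dQ/dM)·(M/Q) = -0.00975106 × (39175.2/382.001) = -1.000.

-1.000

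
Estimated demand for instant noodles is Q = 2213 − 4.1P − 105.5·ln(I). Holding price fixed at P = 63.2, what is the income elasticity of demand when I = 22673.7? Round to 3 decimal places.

-0.118

At P = 63.2, I = 22673.7: Q = 895.825.
Holding P constant, ∂Q/∂I = -105.5/I = -0.00465297.
η_I = (∂Q/∂I)·(I/Q) = -0.00465297 × (22673.7/895.825) = -0.118.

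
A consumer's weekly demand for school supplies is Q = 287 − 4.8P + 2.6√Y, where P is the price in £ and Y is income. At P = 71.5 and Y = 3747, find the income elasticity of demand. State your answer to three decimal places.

0.773

At P = 71.5, Y = 3747: Q = 102.953.
Holding P constant, ∂Q/∂Y = 2.6/(2√Y) = 0.0212374.
η_Y = (∂Q/∂Y)·(Y/Q) = 0.0212374 × (3747/102.953) = 0.773.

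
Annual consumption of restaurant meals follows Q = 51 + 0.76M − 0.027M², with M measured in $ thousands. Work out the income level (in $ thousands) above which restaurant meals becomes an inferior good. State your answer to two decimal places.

14.07

dQ/dM = 0.76 − 0.054M.
The good is inferior where dQ/dM < 0. Setting dQ/dM = 0 gives M = 0.76 / 0.054 = 14.07.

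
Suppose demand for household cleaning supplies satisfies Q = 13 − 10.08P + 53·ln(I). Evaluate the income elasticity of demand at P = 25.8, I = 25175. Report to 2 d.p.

0.18

At P = 25.8, I = 25175: Q = 290.017.
Holding P constant, ∂Q/∂I = 53/I = 0.00210526.
η_I = (∂Q/∂I)·(I/Q) = 0.00210526 × (25175/290.017) = 0.18.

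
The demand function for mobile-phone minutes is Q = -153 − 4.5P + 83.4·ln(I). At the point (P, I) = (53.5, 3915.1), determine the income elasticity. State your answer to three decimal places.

0.282

At P = 53.5, I = 3915.1: Q = 296.185.
Holding P constant, ∂Q/∂I = 83.4/I = 0.0213021.
η_I = (∂Q/∂I)·(I/Q) = 0.0213021 × (3915.1/296.185) = 0.282.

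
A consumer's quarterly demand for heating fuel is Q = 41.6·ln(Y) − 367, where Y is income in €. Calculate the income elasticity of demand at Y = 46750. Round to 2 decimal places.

0.52

At Y = 46750: Q = 80.307.
dQ/dY = 41.6/Y = 0.00088984 at this income.
η = (dQ/dY)·(Y/Q) = 0.00088984 × (46750/80.307) = 0.52.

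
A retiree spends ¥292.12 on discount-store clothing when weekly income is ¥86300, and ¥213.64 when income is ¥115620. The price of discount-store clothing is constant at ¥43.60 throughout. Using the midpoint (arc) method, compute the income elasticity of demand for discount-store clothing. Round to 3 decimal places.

With a constant price, Q₁ = 292.12/43.60 = 6.700 and Q₂ = 213.64/43.60 = 4.900 (equivalently, work directly with expenditure since P cancels).
Midpoint %ΔQ = (213.64 − 292.12)/252.88 = -0.31034; midpoint %ΔI = (115620 − 86300)/100960 = 0.29041.
η = -0.31034 / 0.29041 = -1.069.

-1.069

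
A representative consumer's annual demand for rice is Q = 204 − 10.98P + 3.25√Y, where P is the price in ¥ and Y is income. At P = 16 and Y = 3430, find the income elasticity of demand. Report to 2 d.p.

At P = 16, Y = 3430: Q = 218.660.
Holding P constant, ∂Q/∂Y = 3.25/(2√Y) = 0.0277464.
η_Y = (∂Q/∂Y)·(Y/Q) = 0.0277464 × (3430/218.660) = 0.44.

0.44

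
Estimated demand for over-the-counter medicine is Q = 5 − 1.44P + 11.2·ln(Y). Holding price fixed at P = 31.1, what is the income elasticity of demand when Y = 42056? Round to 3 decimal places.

0.141

At P = 31.1, Y = 42056: Q = 79.460.
Holding P constant, ∂Q/∂Y = 11.2/Y = 0.000266312.
η_Y = (∂Q/∂Y)·(Y/Q) = 0.000266312 × (42056/79.460) = 0.141.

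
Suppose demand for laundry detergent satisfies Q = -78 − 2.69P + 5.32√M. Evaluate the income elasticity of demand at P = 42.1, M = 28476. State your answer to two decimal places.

At P = 42.1, M = 28476: Q = 706.492.
Holding P constant, ∂Q/∂M = 5.32/(2√M) = 0.0157631.
η_M = (∂Q/∂M)·(M/Q) = 0.0157631 × (28476/706.492) = 0.64.

0.64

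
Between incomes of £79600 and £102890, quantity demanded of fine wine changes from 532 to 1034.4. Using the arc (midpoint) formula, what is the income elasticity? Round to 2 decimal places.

2.51

ΔQ = 1034.4 − 532 = 502.4; midpoint Q̄ = (532 + 1034.4)/2 = 783.2.
ΔI = 102890 − 79600 = 23290; midpoint Ī = (79600 + 102890)/2 = 91245.
η = (ΔQ/Q̄) ÷ (ΔI/Ī) = (502.4/783.2) ÷ (23290/91245) = 2.51.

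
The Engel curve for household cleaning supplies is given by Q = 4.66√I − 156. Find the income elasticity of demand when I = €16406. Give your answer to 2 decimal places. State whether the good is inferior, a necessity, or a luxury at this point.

At I = 16406: Q = 440.880.
dQ/dI = 4.66/(2√I) = 0.0181909 at this income.
η = (dQ/dI)·(I/Q) = 0.0181909 × (16406/440.880) = 0.68.
Since 0 < η < 1, the good is a necessity.

0.68 (necessity)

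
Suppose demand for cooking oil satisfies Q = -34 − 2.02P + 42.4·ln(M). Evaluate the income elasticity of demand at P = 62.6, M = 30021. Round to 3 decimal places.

0.153

At P = 62.6, M = 30021: Q = 276.677.
Holding P constant, ∂Q/∂M = 42.4/M = 0.00141234.
η_M = (∂Q/∂M)·(M/Q) = 0.00141234 × (30021/276.677) = 0.153.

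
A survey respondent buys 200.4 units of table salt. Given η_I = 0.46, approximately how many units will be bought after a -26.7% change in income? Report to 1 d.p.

%ΔQ ≈ η × %ΔI = 0.46 × (-26.7%) = -12.282%.
New Q ≈ 200.4 × (1 − 0.12282) = 175.8.

175.8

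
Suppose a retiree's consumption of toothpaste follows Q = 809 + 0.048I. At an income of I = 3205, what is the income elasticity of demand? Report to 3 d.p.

At I = 3205: Q = 962.840.
dQ/dI = 0.048.
η = (dQ/dI)·(I/Q) = 0.048 × (3205/962.840) = 0.160.

0.160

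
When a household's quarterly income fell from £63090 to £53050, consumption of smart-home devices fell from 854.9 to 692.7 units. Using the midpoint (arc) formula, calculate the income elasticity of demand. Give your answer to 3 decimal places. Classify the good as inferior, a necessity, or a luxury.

ΔQ = 692.7 − 854.9 = -162.2; midpoint Q̄ = (854.9 + 692.7)/2 = 773.8.
ΔI = 53050 − 63090 = -10040; midpoint Ī = (63090 + 53050)/2 = 58070.
η = (ΔQ/Q̄) ÷ (ΔI/Ī) = (-162.2/773.8) ÷ (-10040/58070) = 1.212.
η > 1 ⇒ luxury.

1.212 (luxury)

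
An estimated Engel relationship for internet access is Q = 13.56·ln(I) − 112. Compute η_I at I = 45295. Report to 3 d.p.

0.406

At I = 45295: Q = 33.376.
dQ/dI = 13.56/I = 0.000299371 at this income.
η = (dQ/dI)·(I/Q) = 0.000299371 × (45295/33.376) = 0.406.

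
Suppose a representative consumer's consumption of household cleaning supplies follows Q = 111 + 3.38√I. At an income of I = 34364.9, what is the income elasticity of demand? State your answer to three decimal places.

0.425

At I = 34364.9: Q = 737.577.
dQ/dI = 3.38/(2√I) = 0.00911652 at this income.
η = (dQ/dI)·(I/Q) = 0.00911652 × (34364.9/737.577) = 0.425.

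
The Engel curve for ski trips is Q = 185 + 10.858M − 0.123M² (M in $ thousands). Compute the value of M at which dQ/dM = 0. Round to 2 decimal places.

dQ/dM = 10.858 − 0.246M.
The good is inferior where dQ/dM < 0. Setting dQ/dM = 0 gives M = 10.858 / 0.246 = 44.14.

44.14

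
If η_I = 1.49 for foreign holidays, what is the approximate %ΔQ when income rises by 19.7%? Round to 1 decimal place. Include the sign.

29.4%

%ΔQ ≈ η × %ΔI = 1.49 × 19.7% = 29.4%.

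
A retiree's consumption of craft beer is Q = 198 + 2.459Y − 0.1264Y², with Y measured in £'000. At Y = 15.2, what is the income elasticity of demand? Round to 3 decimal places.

At Y = 15.2: Q = 206.1733.
dQ/dY = 2.459 − 0.2528Y = -1.38356.
η = (dQ/dY)·(Y/Q) = -1.38356 × (15.2/206.1733) = -0.102.

-0.102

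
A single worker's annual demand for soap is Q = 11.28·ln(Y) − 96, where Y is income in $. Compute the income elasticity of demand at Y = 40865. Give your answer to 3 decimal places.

0.475

At Y = 40865: Q = 23.771.
dQ/dY = 11.28/Y = 0.000276031 at this income.
η = (dQ/dY)·(Y/Q) = 0.000276031 × (40865/23.771) = 0.475.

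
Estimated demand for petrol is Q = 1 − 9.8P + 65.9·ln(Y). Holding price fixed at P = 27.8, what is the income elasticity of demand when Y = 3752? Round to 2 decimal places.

At P = 27.8, Y = 3752: Q = 270.920.
Holding P constant, ∂Q/∂Y = 65.9/Y = 0.017564.
η_Y = (∂Q/∂Y)·(Y/Q) = 0.017564 × (3752/270.920) = 0.24.

0.24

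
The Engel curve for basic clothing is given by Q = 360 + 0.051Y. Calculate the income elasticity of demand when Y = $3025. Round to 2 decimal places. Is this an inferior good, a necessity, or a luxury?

At Y = 3025: Q = 514.275.
dQ/dY = 0.051.
η = (dQ/dY)·(Y/Q) = 0.051 × (3025/514.275) = 0.30.
Since 0 < η < 1, the good is a necessity.

0.30 (necessity)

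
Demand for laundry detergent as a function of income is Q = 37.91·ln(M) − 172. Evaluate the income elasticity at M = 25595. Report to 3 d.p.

At M = 25595: Q = 212.792.
dQ/dM = 37.91/M = 0.00148115 at this income.
η = (dQ/dM)·(M/Q) = 0.00148115 × (25595/212.792) = 0.178.

0.178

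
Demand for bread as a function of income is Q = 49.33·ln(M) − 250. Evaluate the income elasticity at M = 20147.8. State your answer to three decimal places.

0.206

At M = 20147.8: Q = 238.902.
dQ/dM = 49.33/M = 0.00244841 at this income.
η = (dQ/dM)·(M/Q) = 0.00244841 × (20147.8/238.902) = 0.206.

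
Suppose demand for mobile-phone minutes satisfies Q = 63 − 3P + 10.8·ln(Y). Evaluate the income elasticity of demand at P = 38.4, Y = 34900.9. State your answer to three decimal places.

At P = 38.4, Y = 34900.9: Q = 60.771.
Holding P constant, ∂Q/∂Y = 10.8/Y = 0.000309448.
η_Y = (∂Q/∂Y)·(Y/Q) = 0.000309448 × (34900.9/60.771) = 0.178.

0.178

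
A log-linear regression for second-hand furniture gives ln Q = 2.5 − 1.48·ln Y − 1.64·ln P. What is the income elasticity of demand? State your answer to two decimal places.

In a log-linear demand, the coefficient on ln Y is the income elasticity.
So η = -1.48.

-1.48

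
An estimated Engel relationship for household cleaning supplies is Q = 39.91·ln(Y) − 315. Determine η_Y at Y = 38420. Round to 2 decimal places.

0.38

At Y = 38420: Q = 106.303.
dQ/dY = 39.91/Y = 0.00103878 at this income.
η = (dQ/dY)·(Y/Q) = 0.00103878 × (38420/106.303) = 0.38.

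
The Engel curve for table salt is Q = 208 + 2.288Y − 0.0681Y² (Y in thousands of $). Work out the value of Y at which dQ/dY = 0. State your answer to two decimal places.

16.80

dQ/dY = 2.288 − 0.1362Y.
The good is inferior where dQ/dY < 0. Setting dQ/dY = 0 gives Y = 2.288 / 0.1362 = 16.80.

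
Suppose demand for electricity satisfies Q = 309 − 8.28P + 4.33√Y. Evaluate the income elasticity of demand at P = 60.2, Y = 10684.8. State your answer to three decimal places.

At P = 60.2, Y = 10684.8: Q = 258.124.
Holding P constant, ∂Q/∂Y = 4.33/(2√Y) = 0.0209447.
η_Y = (∂Q/∂Y)·(Y/Q) = 0.0209447 × (10684.8/258.124) = 0.867.

0.867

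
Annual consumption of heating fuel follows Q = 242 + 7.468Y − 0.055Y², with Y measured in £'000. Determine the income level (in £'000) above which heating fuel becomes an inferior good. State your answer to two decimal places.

67.89

dQ/dY = 7.468 − 0.11Y.
The good is inferior where dQ/dY < 0. Setting dQ/dY = 0 gives Y = 7.468 / 0.11 = 67.89.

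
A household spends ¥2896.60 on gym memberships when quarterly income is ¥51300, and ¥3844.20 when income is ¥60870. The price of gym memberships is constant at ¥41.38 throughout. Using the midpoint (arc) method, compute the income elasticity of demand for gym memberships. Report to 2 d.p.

With a constant price, Q₁ = 2896.60/41.38 = 70.000 and Q₂ = 3844.20/41.38 = 92.900 (equivalently, work directly with expenditure since P cancels).
Midpoint %ΔQ = (3844.20 − 2896.60)/3370.40 = 0.28115; midpoint %ΔI = (60870 − 51300)/56085 = 0.17063.
η = 0.28115 / 0.17063 = 1.65.

1.65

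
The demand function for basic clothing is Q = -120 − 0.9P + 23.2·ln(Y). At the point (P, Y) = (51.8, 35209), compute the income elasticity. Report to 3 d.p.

0.304

At P = 51.8, Y = 35209: Q = 76.262.
Holding P constant, ∂Q/∂Y = 23.2/Y = 0.000658922.
η_Y = (∂Q/∂Y)·(Y/Q) = 0.000658922 × (35209/76.262) = 0.304.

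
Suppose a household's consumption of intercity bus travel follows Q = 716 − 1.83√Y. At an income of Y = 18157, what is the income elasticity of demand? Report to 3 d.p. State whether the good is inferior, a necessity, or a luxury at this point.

-0.263 (inferior good)

At Y = 18157: Q = 469.411.
dQ/dY = -1.83/(2√Y) = -0.00679046 at this income.
η = (dQ/dY)·(Y/Q) = -0.00679046 × (18157/469.411) = -0.263.
Since η < 0, the good is an inferior good.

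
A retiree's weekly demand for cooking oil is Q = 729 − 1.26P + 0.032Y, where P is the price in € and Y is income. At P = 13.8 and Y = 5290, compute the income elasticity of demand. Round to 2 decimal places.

At P = 13.8, Y = 5290: Q = 880.892.
Holding P constant, ∂Q/∂Y = 0.032.
η_Y = (∂Q/∂Y)·(Y/Q) = 0.032 × (5290/880.892) = 0.19.

0.19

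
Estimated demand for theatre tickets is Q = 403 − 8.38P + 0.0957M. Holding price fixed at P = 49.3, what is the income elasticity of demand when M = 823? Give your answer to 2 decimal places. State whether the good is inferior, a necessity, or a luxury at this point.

At P = 49.3, M = 823: Q = 68.627.
Holding P constant, ∂Q/∂M = 0.0957.
η_M = (∂Q/∂M)·(M/Q) = 0.0957 × (823/68.627) = 1.15.
Since η > 1, this is a luxury.

1.15 (luxury)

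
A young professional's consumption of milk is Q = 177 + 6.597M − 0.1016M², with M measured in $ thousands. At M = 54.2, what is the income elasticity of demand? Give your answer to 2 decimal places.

At M = 54.2: Q = 236.0932.
dQ/dM = 6.597 − 0.2032M = -4.41644.
η = (dQ/dM)·(M/Q) = -4.41644 × (54.2/236.0932) = -1.01.

-1.01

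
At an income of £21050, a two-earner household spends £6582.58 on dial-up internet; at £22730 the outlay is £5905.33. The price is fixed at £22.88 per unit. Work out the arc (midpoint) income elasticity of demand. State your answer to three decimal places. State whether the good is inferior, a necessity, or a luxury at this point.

With a constant price, Q₁ = 6582.58/22.88 = 287.700 and Q₂ = 5905.33/22.88 = 258.100 (equivalently, work directly with expenditure since P cancels).
Midpoint %ΔQ = (5905.33 − 6582.58)/6243.96 = -0.10846; midpoint %ΔI = (22730 − 21050)/21890 = 0.07675.
η = -0.10846 / 0.07675 = -1.413.
η < 0 ⇒ inferior good.

-1.413 (inferior good)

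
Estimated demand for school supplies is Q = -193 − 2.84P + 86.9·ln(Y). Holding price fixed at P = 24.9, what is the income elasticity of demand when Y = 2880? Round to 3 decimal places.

At P = 24.9, Y = 2880: Q = 428.490.
Holding P constant, ∂Q/∂Y = 86.9/Y = 0.0301736.
η_Y = (∂Q/∂Y)·(Y/Q) = 0.0301736 × (2880/428.490) = 0.203.

0.203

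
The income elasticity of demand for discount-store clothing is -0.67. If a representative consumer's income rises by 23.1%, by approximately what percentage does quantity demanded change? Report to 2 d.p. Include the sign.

%ΔQ ≈ η × %ΔI = -0.67 × 23.1% = -15.48%.

-15.48%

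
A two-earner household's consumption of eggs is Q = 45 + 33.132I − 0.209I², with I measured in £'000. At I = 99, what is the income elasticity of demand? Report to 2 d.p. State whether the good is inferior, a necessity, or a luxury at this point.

-0.64 (inferior good)

At I = 99: Q = 1276.6590.
dQ/dI = 33.132 − 0.418I = -8.25000.
η = (dQ/dI)·(I/Q) = -8.25000 × (99/1276.6590) = -0.64.
η < 0 ⇒ inferior good.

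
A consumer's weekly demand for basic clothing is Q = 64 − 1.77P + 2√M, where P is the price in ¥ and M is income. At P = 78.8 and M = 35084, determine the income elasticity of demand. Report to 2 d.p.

0.63

At P = 78.8, M = 35084: Q = 299.138.
Holding P constant, ∂Q/∂M = 2/(2√M) = 0.00533882.
η_M = (∂Q/∂M)·(M/Q) = 0.00533882 × (35084/299.138) = 0.63.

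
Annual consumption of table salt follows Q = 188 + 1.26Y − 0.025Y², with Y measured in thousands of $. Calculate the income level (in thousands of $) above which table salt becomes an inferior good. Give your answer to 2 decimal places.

dQ/dY = 1.26 − 0.05Y.
The good is inferior where dQ/dY < 0. Setting dQ/dY = 0 gives Y = 1.26 / 0.05 = 25.20.

25.20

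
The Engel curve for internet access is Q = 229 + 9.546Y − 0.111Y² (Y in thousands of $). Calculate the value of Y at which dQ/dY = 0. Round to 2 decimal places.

dQ/dY = 9.546 − 0.222Y.
The good is inferior where dQ/dY < 0. Setting dQ/dY = 0 gives Y = 9.546 / 0.222 = 43.00.

43.00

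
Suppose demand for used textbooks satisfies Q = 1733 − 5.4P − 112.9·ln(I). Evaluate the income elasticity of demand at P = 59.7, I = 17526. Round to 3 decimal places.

At P = 59.7, I = 17526: Q = 307.424.
Holding P constant, ∂Q/∂I = -112.9/I = -0.00644186.
η_I = (∂Q/∂I)·(I/Q) = -0.00644186 × (17526/307.424) = -0.367.

-0.367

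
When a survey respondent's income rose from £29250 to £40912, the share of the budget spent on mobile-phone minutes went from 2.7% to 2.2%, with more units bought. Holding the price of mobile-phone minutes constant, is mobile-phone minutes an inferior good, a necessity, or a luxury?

necessity

Quantity rises but the budget share falls as income rises, so 0 < η < 1.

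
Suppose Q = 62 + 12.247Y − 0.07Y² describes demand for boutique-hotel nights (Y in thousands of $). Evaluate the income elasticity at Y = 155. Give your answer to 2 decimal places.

At Y = 155: Q = 278.5350.
dQ/dY = 12.247 − 0.14Y = -9.45300.
η = (dQ/dY)·(Y/Q) = -9.45300 × (155/278.5350) = -5.26.

-5.26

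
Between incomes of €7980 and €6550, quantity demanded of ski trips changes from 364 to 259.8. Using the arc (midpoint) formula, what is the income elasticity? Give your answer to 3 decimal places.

ΔQ = 259.8 − 364 = -104.2; midpoint Q̄ = (364 + 259.8)/2 = 311.9.
ΔI = 6550 − 7980 = -1430; midpoint Ī = (7980 + 6550)/2 = 7265.
η = (ΔQ/Q̄) ÷ (ΔI/Ī) = (-104.2/311.9) ÷ (-1430/7265) = 1.697.

1.697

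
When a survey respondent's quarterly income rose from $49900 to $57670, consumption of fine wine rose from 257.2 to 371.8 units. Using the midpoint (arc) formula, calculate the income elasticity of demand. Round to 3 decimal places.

2.522

ΔQ = 371.8 − 257.2 = 114.6; midpoint Q̄ = (257.2 + 371.8)/2 = 314.5.
ΔI = 57670 − 49900 = 7770; midpoint Ī = (49900 + 57670)/2 = 53785.
η = (ΔQ/Q̄) ÷ (ΔI/Ī) = (114.6/314.5) ÷ (7770/53785) = 2.522.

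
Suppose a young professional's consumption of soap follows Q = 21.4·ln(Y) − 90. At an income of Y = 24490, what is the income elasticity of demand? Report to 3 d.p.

0.169

At Y = 24490: Q = 126.269.
dQ/dY = 21.4/Y = 0.000873826 at this income.
η = (dQ/dY)·(Y/Q) = 0.000873826 × (24490/126.269) = 0.169.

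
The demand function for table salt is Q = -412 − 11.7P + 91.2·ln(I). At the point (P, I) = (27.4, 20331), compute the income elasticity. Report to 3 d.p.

At P = 27.4, I = 20331: Q = 172.115.
Holding P constant, ∂Q/∂I = 91.2/I = 0.00448576.
η_I = (∂Q/∂I)·(I/Q) = 0.00448576 × (20331/172.115) = 0.530.

0.530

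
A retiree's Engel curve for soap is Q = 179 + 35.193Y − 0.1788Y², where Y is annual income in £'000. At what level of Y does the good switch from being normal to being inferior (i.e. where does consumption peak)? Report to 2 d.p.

98.41

dQ/dY = 35.193 − 0.3576Y.
The good is inferior where dQ/dY < 0. Setting dQ/dY = 0 gives Y = 35.193 / 0.3576 = 98.41.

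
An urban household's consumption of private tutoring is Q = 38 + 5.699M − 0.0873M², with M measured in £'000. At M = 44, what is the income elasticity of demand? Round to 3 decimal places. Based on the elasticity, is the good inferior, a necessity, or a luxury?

At M = 44: Q = 119.7432.
dQ/dM = 5.699 − 0.1746M = -1.98340.
η = (dQ/dM)·(M/Q) = -1.98340 × (44/119.7432) = -0.729.
η < 0 ⇒ inferior good.

-0.729 (inferior good)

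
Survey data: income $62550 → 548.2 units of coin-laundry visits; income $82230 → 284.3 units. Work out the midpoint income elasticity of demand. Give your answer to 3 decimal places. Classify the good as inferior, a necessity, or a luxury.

ΔQ = 284.3 − 548.2 = -263.9; midpoint Q̄ = (548.2 + 284.3)/2 = 416.25.
ΔI = 82230 − 62550 = 19680; midpoint Ī = (62550 + 82230)/2 = 72390.
η = (ΔQ/Q̄) ÷ (ΔI/Ī) = (-263.9/416.25) ÷ (19680/72390) = -2.332.
η < 0 ⇒ inferior good.

-2.332 (inferior good)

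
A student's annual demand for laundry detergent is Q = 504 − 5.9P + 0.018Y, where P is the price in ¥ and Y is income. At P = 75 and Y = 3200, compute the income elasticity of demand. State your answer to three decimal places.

At P = 75, Y = 3200: Q = 119.100.
Holding P constant, ∂Q/∂Y = 0.018.
η_Y = (∂Q/∂Y)·(Y/Q) = 0.018 × (3200/119.100) = 0.484.

0.484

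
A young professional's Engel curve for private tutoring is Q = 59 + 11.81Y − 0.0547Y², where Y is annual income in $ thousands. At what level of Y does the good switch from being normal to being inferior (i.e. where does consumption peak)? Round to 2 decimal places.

dQ/dY = 11.81 − 0.1094Y.
The good is inferior where dQ/dY < 0. Setting dQ/dY = 0 gives Y = 11.81 / 0.1094 = 107.95.

107.95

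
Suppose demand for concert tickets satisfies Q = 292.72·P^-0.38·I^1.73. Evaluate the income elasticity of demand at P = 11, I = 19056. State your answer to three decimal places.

For a multiplicative demand Q = A·P^α·I^β, the income elasticity is β everywhere.
Here β = 1.73, so η = 1.730.

1.730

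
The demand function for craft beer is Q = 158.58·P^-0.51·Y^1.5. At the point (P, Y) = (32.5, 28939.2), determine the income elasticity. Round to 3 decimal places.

For a multiplicative demand Q = A·P^α·Y^β, the income elasticity is β everywhere.
Here β = 1.5, so η = 1.500.

1.500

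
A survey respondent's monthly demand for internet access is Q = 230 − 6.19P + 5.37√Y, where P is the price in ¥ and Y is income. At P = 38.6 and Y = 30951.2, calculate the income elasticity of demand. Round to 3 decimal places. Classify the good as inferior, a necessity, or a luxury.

0.505 (necessity)

At P = 38.6, Y = 30951.2: Q = 935.808.
Holding P constant, ∂Q/∂Y = 5.37/(2√Y) = 0.0152618.
η_Y = (∂Q/∂Y)·(Y/Q) = 0.0152618 × (30951.2/935.808) = 0.505.
Since 0 < η < 1, this is a necessity.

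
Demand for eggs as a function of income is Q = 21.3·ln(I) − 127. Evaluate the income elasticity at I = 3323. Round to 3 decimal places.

0.466

At I = 3323: Q = 45.714.
dQ/dI = 21.3/I = 0.00640987 at this income.
η = (dQ/dI)·(I/Q) = 0.00640987 × (3323/45.714) = 0.466.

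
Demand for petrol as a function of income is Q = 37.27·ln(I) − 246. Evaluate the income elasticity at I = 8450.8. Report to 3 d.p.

At I = 8450.8: Q = 90.996.
dQ/dI = 37.27/I = 0.00441023 at this income.
η = (dQ/dI)·(I/Q) = 0.00441023 × (8450.8/90.996) = 0.410.

0.410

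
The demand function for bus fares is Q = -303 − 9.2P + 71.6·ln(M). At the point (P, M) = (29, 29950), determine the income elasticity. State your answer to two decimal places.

0.43

At P = 29, M = 29950: Q = 168.202.
Holding P constant, ∂Q/∂M = 71.6/M = 0.00239065.
η_M = (∂Q/∂M)·(M/Q) = 0.00239065 × (29950/168.202) = 0.43.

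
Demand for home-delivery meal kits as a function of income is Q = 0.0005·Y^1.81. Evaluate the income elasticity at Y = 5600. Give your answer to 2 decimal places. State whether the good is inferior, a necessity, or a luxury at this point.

For Q = A·Y^β the income elasticity is constant and equal to β.
Here β = 1.81, so η = 1.81.
Since η > 1, the good is a luxury.

1.81 (luxury)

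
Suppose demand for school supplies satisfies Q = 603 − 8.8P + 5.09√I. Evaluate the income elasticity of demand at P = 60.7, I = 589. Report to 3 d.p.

0.321

At P = 60.7, I = 589: Q = 192.371.
Holding P constant, ∂Q/∂I = 5.09/(2√I) = 0.104865.
η_I = (∂Q/∂I)·(I/Q) = 0.104865 × (589/192.371) = 0.321.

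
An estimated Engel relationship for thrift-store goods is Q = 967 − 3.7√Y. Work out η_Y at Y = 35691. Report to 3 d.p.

At Y = 35691: Q = 267.994.
dQ/dY = -3.7/(2√Y) = -0.00979247 at this income.
η = (dQ/dY)·(Y/Q) = -0.00979247 × (35691/267.994) = -1.304.

-1.304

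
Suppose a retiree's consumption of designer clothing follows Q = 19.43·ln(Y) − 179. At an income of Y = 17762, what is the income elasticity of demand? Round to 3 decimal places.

At Y = 17762: Q = 11.119.
dQ/dY = 19.43/Y = 0.00109391 at this income.
η = (dQ/dY)·(Y/Q) = 0.00109391 × (17762/11.119) = 1.747.

1.747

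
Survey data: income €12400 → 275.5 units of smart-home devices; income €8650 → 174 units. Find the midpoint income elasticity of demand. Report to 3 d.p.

ΔQ = 174 − 275.5 = -101.5; midpoint Q̄ = (275.5 + 174)/2 = 224.75.
ΔI = 8650 − 12400 = -3750; midpoint Ī = (12400 + 8650)/2 = 10525.
η = (ΔQ/Q̄) ÷ (ΔI/Ī) = (-101.5/224.75) ÷ (-3750/10525) = 1.268.

1.268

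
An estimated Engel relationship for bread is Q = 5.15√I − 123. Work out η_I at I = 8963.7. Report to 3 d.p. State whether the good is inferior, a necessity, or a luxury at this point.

At I = 8963.7: Q = 364.586.
dQ/dI = 5.15/(2√I) = 0.0271978 at this income.
η = (dQ/dI)·(I/Q) = 0.0271978 × (8963.7/364.586) = 0.669.
Since 0 < η < 1, the good is a necessity.

0.669 (necessity)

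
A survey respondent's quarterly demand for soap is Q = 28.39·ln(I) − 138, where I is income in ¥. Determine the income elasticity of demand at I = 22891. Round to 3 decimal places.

At I = 22891: Q = 146.993.
dQ/dI = 28.39/I = 0.00124023 at this income.
η = (dQ/dI)·(I/Q) = 0.00124023 × (22891/146.993) = 0.193.

0.193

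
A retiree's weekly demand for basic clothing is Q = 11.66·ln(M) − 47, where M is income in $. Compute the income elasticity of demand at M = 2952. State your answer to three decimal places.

At M = 2952: Q = 46.166.
dQ/dM = 11.66/M = 0.00394986 at this income.
η = (dQ/dM)·(M/Q) = 0.00394986 × (2952/46.166) = 0.253.

0.253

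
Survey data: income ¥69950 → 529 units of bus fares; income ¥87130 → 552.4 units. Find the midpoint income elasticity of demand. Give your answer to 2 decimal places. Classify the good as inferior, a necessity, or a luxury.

0.20 (necessity)

ΔQ = 552.4 − 529 = 23.4; midpoint Q̄ = (529 + 552.4)/2 = 540.7.
ΔI = 87130 − 69950 = 17180; midpoint Ī = (69950 + 87130)/2 = 78540.
η = (ΔQ/Q̄) ÷ (ΔI/Ī) = (23.4/540.7) ÷ (17180/78540) = 0.20.
0 < η < 1 ⇒ necessity.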